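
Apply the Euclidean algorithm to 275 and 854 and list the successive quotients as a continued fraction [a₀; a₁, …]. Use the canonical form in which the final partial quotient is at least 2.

[0; 3, 9, 2, 14]

Run the Euclidean algorithm, recording each quotient:
275 = 0·854 + 275, so a_0 = 0
854 = 3·275 + 29, so a_1 = 3
275 = 9·29 + 14, so a_2 = 9
29 = 2·14 + 1, so a_3 = 2
14 = 14·1 + 0, so a_4 = 14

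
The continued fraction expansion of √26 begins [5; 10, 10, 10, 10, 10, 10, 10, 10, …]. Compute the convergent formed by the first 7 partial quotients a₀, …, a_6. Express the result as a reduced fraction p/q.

Build up convergents one term at a time:
a_0 = 5: 5/1
a_1 = 10: 51/10
a_2 = 10: 515/101
a_3 = 10: 5201/1020
a_4 = 10: 52525/10301
a_5 = 10: 530451/104030
a_6 = 10: 5357035/1050601

5357035/1050601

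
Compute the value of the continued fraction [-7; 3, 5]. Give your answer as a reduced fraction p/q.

a_0 = -7: -7/1
a_1 = 3: -20/3
a_2 = 5: -107/16

-107/16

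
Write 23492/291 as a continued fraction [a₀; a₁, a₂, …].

⌊23492/291⌋ = 80, remainder 212
⌊291/212⌋ = 1, remainder 79
⌊212/79⌋ = 2, remainder 54
⌊79/54⌋ = 1, remainder 25
⌊54/25⌋ = 2, remainder 4
⌊25/4⌋ = 6, remainder 1
⌊4/1⌋ = 4, remainder 0

[80; 1, 2, 1, 2, 6, 4]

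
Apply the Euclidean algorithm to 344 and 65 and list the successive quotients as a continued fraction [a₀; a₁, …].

[5; 3, 2, 2, 1, 2]

344 = 5·65 + 19, so a_0 = 5
65 = 3·19 + 8, so a_1 = 3
19 = 2·8 + 3, so a_2 = 2
8 = 2·3 + 2, so a_3 = 2
3 = 1·2 + 1, so a_4 = 1
2 = 2·1 + 0, so a_5 = 2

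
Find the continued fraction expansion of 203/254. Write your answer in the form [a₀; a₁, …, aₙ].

[0; 1, 3, 1, 50]

203 ÷ 254 → quotient 0, remainder 203
254 ÷ 203 → quotient 1, remainder 51
203 ÷ 51 → quotient 3, remainder 50
51 ÷ 50 → quotient 1, remainder 1
50 ÷ 1 → quotient 50, remainder 0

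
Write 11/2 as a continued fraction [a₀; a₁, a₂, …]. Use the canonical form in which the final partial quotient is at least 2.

[5; 2]

⌊11/2⌋ = 5, remainder 1
⌊2/1⌋ = 2, remainder 0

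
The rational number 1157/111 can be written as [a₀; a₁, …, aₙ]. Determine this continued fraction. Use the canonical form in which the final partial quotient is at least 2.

[10; 2, 2, 1, 3, 4]

⌊1157/111⌋ = 10, remainder 47
⌊111/47⌋ = 2, remainder 17
⌊47/17⌋ = 2, remainder 13
⌊17/13⌋ = 1, remainder 4
⌊13/4⌋ = 3, remainder 1
⌊4/1⌋ = 4, remainder 0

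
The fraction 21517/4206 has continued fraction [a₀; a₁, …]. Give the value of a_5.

3

21517 ÷ 4206 → quotient 5, remainder 487
4206 ÷ 487 → quotient 8, remainder 310
487 ÷ 310 → quotient 1, remainder 177
310 ÷ 177 → quotient 1, remainder 133
177 ÷ 133 → quotient 1, remainder 44
133 ÷ 44 → quotient 3, remainder 1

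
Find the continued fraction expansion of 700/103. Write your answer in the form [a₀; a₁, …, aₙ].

700 ÷ 103 → quotient 6, remainder 82
103 ÷ 82 → quotient 1, remainder 21
82 ÷ 21 → quotient 3, remainder 19
21 ÷ 19 → quotient 1, remainder 2
19 ÷ 2 → quotient 9, remainder 1
2 ÷ 1 → quotient 2, remainder 0

[6; 1, 3, 1, 9, 2]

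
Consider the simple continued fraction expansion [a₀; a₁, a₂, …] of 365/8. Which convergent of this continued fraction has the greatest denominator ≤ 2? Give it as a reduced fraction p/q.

List convergents until the denominator exceeds the bound:
a_0 = 45: 45/1  (≤ bound)
a_1 = 1: 46/1  (≤ bound)
a_2 = 1: 91/2  (≤ bound)
a_3 = 1: 137/3  (> 2, stop)

91/2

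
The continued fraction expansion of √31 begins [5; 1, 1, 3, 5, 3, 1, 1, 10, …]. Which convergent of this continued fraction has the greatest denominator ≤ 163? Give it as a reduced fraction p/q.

a_0 = 5: 5/1  (≤ bound)
a_1 = 1: 6/1  (≤ bound)
a_2 = 1: 11/2  (≤ bound)
a_3 = 3: 39/7  (≤ bound)
a_4 = 5: 206/37  (≤ bound)
a_5 = 3: 657/118  (≤ bound)
a_6 = 1: 863/155  (≤ bound)
a_7 = 1: 1520/273  (> 163, stop)

863/155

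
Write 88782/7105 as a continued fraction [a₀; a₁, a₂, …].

[12; 2, 57, 1, 2, 1, 4, 3]

⌊88782/7105⌋ = 12, remainder 3522
⌊7105/3522⌋ = 2, remainder 61
⌊3522/61⌋ = 57, remainder 45
⌊61/45⌋ = 1, remainder 16
⌊45/16⌋ = 2, remainder 13
⌊16/13⌋ = 1, remainder 3
⌊13/3⌋ = 4, remainder 1
⌊3/1⌋ = 3, remainder 0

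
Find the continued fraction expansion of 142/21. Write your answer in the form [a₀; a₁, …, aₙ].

⌊142/21⌋ = 6, remainder 16
⌊21/16⌋ = 1, remainder 5
⌊16/5⌋ = 3, remainder 1
⌊5/1⌋ = 5, remainder 0

[6; 1, 3, 5]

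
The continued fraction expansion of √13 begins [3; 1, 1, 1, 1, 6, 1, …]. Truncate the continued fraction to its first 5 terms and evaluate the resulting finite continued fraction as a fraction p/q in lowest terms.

18/5

Build up convergents one term at a time:
a_0 = 3: 3/1
a_1 = 1: 4/1
a_2 = 1: 7/2
a_3 = 1: 11/3
a_4 = 1: 18/5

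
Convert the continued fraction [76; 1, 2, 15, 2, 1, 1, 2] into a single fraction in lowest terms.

47001/613

Compute successive convergents:
a_0 = 76: 76/1
a_1 = 1: 77/1
a_2 = 2: 230/3
a_3 = 15: 3527/46
a_4 = 2: 7284/95
a_5 = 1: 10811/141
a_6 = 1: 18095/236
a_7 = 2: 47001/613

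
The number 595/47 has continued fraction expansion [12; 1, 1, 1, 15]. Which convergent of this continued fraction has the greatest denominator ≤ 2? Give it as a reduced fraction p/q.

25/2

List convergents until the denominator exceeds the bound:
a_0 = 12: 12/1  (≤ bound)
a_1 = 1: 13/1  (≤ bound)
a_2 = 1: 25/2  (≤ bound)
a_3 = 1: 38/3  (> 2, stop)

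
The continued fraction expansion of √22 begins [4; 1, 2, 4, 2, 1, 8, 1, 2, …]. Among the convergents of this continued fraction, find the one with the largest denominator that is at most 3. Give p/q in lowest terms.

14/3

List convergents until the denominator exceeds the bound:
a_0 = 4: 4/1  (≤ bound)
a_1 = 1: 5/1  (≤ bound)
a_2 = 2: 14/3  (≤ bound)
a_3 = 4: 61/13  (> 3, stop)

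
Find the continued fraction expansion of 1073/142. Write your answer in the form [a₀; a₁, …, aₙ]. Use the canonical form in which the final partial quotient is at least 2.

Apply division with remainder until the remainder is 0:
⌊1073/142⌋ = 7, remainder 79
⌊142/79⌋ = 1, remainder 63
⌊79/63⌋ = 1, remainder 16
⌊63/16⌋ = 3, remainder 15
⌊16/15⌋ = 1, remainder 1
⌊15/1⌋ = 15, remainder 0

[7; 1, 1, 3, 1, 15]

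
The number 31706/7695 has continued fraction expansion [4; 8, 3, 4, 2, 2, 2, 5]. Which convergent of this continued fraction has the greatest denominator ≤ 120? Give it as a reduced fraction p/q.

List convergents until the denominator exceeds the bound:
a_0 = 4: 4/1  (≤ bound)
a_1 = 8: 33/8  (≤ bound)
a_2 = 3: 103/25  (≤ bound)
a_3 = 4: 445/108  (≤ bound)
a_4 = 2: 993/241  (> 120, stop)

445/108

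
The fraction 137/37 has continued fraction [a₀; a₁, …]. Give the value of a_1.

1

⌊137/37⌋ = 3, remainder 26
⌊37/26⌋ = 1, remainder 11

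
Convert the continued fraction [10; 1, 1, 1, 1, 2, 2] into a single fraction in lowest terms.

a_0 = 10: 10/1
a_1 = 1: 11/1
a_2 = 1: 21/2
a_3 = 1: 32/3
a_4 = 1: 53/5
a_5 = 2: 138/13
a_6 = 2: 329/31

329/31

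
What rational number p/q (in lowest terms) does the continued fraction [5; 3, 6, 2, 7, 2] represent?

3472/653

Work from the innermost term outward:
Start with 2.
7 + 1/(2/1) = 7 + 1/2 = 15/2
2 + 1/(15/2) = 2 + 2/15 = 32/15
6 + 1/(32/15) = 6 + 15/32 = 207/32
3 + 1/(207/32) = 3 + 32/207 = 653/207
5 + 1/(653/207) = 5 + 207/653 = 3472/653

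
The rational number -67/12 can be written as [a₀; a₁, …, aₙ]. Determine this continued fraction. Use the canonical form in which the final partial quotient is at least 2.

[-6; 2, 2, 2]

Repeatedly divide and take the remainder:
⌊-67/12⌋ = -6, remainder 5
⌊12/5⌋ = 2, remainder 2
⌊5/2⌋ = 2, remainder 1
⌊2/1⌋ = 2, remainder 0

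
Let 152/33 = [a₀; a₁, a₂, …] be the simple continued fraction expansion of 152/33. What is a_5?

⌊152/33⌋ = 4, remainder 20
⌊33/20⌋ = 1, remainder 13
⌊20/13⌋ = 1, remainder 7
⌊13/7⌋ = 1, remainder 6
⌊7/6⌋ = 1, remainder 1
⌊6/1⌋ = 6, remainder 0

6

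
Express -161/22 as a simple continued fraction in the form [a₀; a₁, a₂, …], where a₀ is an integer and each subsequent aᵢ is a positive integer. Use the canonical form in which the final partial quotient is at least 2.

[-8; 1, 2, 7]

⌊-161/22⌋ = -8, remainder 15
⌊22/15⌋ = 1, remainder 7
⌊15/7⌋ = 2, remainder 1
⌊7/1⌋ = 7, remainder 0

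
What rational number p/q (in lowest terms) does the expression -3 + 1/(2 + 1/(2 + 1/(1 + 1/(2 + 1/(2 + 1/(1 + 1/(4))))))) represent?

-776/301

Start with 4.
1 + 1/(4/1) = 1 + 1/4 = 5/4
2 + 1/(5/4) = 2 + 4/5 = 14/5
2 + 1/(14/5) = 2 + 5/14 = 33/14
1 + 1/(33/14) = 1 + 14/33 = 47/33
2 + 1/(47/33) = 2 + 33/47 = 127/47
2 + 1/(127/47) = 2 + 47/127 = 301/127
-3 + 1/(301/127) = -3 + 127/301 = -776/301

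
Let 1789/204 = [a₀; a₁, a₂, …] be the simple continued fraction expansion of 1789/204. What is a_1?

1

⌊1789/204⌋ = 8, remainder 157
⌊204/157⌋ = 1, remainder 47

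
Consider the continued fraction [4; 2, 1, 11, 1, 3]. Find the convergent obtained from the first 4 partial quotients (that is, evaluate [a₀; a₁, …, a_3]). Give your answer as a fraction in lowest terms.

Use the convergent recurrence hₖ = aₖ·hₖ₋₁ + hₖ₋₂ (and likewise for the denominators kₖ):
a_0 = 4: 4/1
a_1 = 2: 9/2
a_2 = 1: 13/3
a_3 = 11: 152/35

152/35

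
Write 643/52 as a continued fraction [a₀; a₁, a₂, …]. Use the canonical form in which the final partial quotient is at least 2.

[12; 2, 1, 2, 1, 4]

Repeatedly divide and take the remainder:
⌊643/52⌋ = 12, remainder 19
⌊52/19⌋ = 2, remainder 14
⌊19/14⌋ = 1, remainder 5
⌊14/5⌋ = 2, remainder 4
⌊5/4⌋ = 1, remainder 1
⌊4/1⌋ = 4, remainder 0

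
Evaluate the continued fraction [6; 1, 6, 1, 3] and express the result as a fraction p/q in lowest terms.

Start with 3.
1 + 1/(3/1) = 1 + 1/3 = 4/3
6 + 1/(4/3) = 6 + 3/4 = 27/4
1 + 1/(27/4) = 1 + 4/27 = 31/27
6 + 1/(31/27) = 6 + 27/31 = 213/31

213/31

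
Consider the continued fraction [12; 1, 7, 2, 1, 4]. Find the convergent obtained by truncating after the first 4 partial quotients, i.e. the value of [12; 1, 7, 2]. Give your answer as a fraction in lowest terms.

Start with 2.
7 + 1/(2/1) = 7 + 1/2 = 15/2
1 + 1/(15/2) = 1 + 2/15 = 17/15
12 + 1/(17/15) = 12 + 15/17 = 219/17

219/17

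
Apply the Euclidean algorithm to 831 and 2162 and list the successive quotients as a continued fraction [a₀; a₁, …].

831 ÷ 2162 → quotient 0, remainder 831
2162 ÷ 831 → quotient 2, remainder 500
831 ÷ 500 → quotient 1, remainder 331
500 ÷ 331 → quotient 1, remainder 169
331 ÷ 169 → quotient 1, remainder 162
169 ÷ 162 → quotient 1, remainder 7
162 ÷ 7 → quotient 23, remainder 1
7 ÷ 1 → quotient 7, remainder 0

[0; 2, 1, 1, 1, 1, 23, 7]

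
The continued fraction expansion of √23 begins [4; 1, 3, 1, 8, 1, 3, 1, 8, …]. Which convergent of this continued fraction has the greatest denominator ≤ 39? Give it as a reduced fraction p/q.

24/5

List convergents until the denominator exceeds the bound:
a_0 = 4: 4/1  (≤ bound)
a_1 = 1: 5/1  (≤ bound)
a_2 = 3: 19/4  (≤ bound)
a_3 = 1: 24/5  (≤ bound)
a_4 = 8: 211/44  (> 39, stop)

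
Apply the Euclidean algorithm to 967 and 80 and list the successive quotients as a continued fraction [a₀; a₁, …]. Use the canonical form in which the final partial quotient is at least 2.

967 ÷ 80 → quotient 12, remainder 7
80 ÷ 7 → quotient 11, remainder 3
7 ÷ 3 → quotient 2, remainder 1
3 ÷ 1 → quotient 3, remainder 0

[12; 11, 2, 3]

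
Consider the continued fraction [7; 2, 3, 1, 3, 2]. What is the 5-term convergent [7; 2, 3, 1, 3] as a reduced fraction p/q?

253/34

Start with 3.
1 + 1/(3/1) = 1 + 1/3 = 4/3
3 + 1/(4/3) = 3 + 3/4 = 15/4
2 + 1/(15/4) = 2 + 4/15 = 34/15
7 + 1/(34/15) = 7 + 15/34 = 253/34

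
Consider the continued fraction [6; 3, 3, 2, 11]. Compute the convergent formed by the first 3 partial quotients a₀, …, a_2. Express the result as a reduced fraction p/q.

63/10

Start with 3.
3 + 1/(3/1) = 3 + 1/3 = 10/3
6 + 1/(10/3) = 6 + 3/10 = 63/10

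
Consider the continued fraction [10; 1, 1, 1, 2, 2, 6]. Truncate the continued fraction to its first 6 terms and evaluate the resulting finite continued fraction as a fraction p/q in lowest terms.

202/19

Start with 2.
2 + 1/(2/1) = 2 + 1/2 = 5/2
1 + 1/(5/2) = 1 + 2/5 = 7/5
1 + 1/(7/5) = 1 + 5/7 = 12/7
1 + 1/(12/7) = 1 + 7/12 = 19/12
10 + 1/(19/12) = 10 + 12/19 = 202/19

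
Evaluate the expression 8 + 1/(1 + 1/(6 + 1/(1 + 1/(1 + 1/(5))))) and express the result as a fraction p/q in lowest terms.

736/83

Start with 5.
1 + 1/(5/1) = 1 + 1/5 = 6/5
1 + 1/(6/5) = 1 + 5/6 = 11/6
6 + 1/(11/6) = 6 + 6/11 = 72/11
1 + 1/(72/11) = 1 + 11/72 = 83/72
8 + 1/(83/72) = 8 + 72/83 = 736/83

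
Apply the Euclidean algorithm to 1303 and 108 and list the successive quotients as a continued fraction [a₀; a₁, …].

[12; 15, 2, 3]

1303 ÷ 108 → quotient 12, remainder 7
108 ÷ 7 → quotient 15, remainder 3
7 ÷ 3 → quotient 2, remainder 1
3 ÷ 1 → quotient 3, remainder 0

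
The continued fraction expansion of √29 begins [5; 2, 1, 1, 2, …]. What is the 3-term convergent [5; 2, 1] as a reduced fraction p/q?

Start with 1.
2 + 1/(1/1) = 2 + 1/1 = 3/1
5 + 1/(3/1) = 5 + 1/3 = 16/3

16/3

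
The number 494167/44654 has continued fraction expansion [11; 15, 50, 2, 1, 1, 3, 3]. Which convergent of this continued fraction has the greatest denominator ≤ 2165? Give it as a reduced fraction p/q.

16788/1517

List convergents until the denominator exceeds the bound:
a_0 = 11: 11/1  (≤ bound)
a_1 = 15: 166/15  (≤ bound)
a_2 = 50: 8311/751  (≤ bound)
a_3 = 2: 16788/1517  (≤ bound)
a_4 = 1: 25099/2268  (> 2165, stop)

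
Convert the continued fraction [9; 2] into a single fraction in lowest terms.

Work from the innermost term outward:
Start with 2.
9 + 1/(2/1) = 9 + 1/2 = 19/2

19/2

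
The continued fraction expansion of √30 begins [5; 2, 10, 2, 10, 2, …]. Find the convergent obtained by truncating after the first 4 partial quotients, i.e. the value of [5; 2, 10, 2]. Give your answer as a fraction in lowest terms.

241/44

Build up convergents one term at a time:
a_0 = 5: 5/1
a_1 = 2: 11/2
a_2 = 10: 115/21
a_3 = 2: 241/44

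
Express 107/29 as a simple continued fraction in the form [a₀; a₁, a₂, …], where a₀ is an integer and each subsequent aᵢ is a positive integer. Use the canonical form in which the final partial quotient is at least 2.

[3; 1, 2, 4, 2]

107 = 3·29 + 20, so a_0 = 3
29 = 1·20 + 9, so a_1 = 1
20 = 2·9 + 2, so a_2 = 2
9 = 4·2 + 1, so a_3 = 4
2 = 2·1 + 0, so a_4 = 2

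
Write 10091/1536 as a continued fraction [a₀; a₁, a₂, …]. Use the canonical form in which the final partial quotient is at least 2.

[6; 1, 1, 3, 11, 3, 1, 4]

Repeatedly divide and take the remainder:
10091 ÷ 1536 → quotient 6, remainder 875
1536 ÷ 875 → quotient 1, remainder 661
875 ÷ 661 → quotient 1, remainder 214
661 ÷ 214 → quotient 3, remainder 19
214 ÷ 19 → quotient 11, remainder 5
19 ÷ 5 → quotient 3, remainder 4
5 ÷ 4 → quotient 1, remainder 1
4 ÷ 1 → quotient 4, remainder 0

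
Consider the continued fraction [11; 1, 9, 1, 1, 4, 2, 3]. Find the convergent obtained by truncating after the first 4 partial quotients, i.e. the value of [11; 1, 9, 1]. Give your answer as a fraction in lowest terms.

131/11

Build up convergents one term at a time:
a_0 = 11: 11/1
a_1 = 1: 12/1
a_2 = 9: 119/10
a_3 = 1: 131/11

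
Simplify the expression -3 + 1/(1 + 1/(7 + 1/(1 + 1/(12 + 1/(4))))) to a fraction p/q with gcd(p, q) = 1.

a_0 = -3: -3/1
a_1 = 1: -2/1
a_2 = 7: -17/8
a_3 = 1: -19/9
a_4 = 12: -245/116
a_5 = 4: -999/473

-999/473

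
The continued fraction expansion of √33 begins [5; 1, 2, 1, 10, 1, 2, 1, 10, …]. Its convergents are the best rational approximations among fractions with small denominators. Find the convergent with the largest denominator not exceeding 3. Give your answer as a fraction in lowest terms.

17/3

List convergents until the denominator exceeds the bound:
a_0 = 5: 5/1  (≤ bound)
a_1 = 1: 6/1  (≤ bound)
a_2 = 2: 17/3  (≤ bound)
a_3 = 1: 23/4  (> 3, stop)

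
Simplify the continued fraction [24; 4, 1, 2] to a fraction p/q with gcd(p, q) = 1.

339/14

Compute successive convergents:
a_0 = 24: 24/1
a_1 = 4: 97/4
a_2 = 1: 121/5
a_3 = 2: 339/14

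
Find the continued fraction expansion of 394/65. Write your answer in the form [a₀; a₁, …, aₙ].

[6; 16, 4]

Repeatedly divide and take the remainder:
394 = 6·65 + 4, so a_0 = 6
65 = 16·4 + 1, so a_1 = 16
4 = 4·1 + 0, so a_2 = 4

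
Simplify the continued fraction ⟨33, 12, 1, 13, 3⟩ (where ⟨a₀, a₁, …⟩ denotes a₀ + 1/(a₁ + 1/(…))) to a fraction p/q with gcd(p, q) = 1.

Compute successive convergents:
a_0 = 33: 33/1
a_1 = 12: 397/12
a_2 = 1: 430/13
a_3 = 13: 5987/181
a_4 = 3: 18391/556

18391/556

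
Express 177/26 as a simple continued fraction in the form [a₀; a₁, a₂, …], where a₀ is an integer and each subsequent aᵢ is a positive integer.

Run the Euclidean algorithm, recording each quotient:
177 ÷ 26 → quotient 6, remainder 21
26 ÷ 21 → quotient 1, remainder 5
21 ÷ 5 → quotient 4, remainder 1
5 ÷ 1 → quotient 5, remainder 0

[6; 1, 4, 5]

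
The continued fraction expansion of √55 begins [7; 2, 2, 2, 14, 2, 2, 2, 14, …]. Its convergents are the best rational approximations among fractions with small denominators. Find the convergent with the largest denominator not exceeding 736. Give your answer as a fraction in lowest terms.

a_0 = 7: 7/1  (≤ bound)
a_1 = 2: 15/2  (≤ bound)
a_2 = 2: 37/5  (≤ bound)
a_3 = 2: 89/12  (≤ bound)
a_4 = 14: 1283/173  (≤ bound)
a_5 = 2: 2655/358  (≤ bound)
a_6 = 2: 6593/889  (> 736, stop)

2655/358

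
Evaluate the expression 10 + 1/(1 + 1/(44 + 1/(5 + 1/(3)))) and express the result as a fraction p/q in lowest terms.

7937/723

Collapse the nested fraction from the inside out:
Start with 3.
5 + 1/(3/1) = 5 + 1/3 = 16/3
44 + 1/(16/3) = 44 + 3/16 = 707/16
1 + 1/(707/16) = 1 + 16/707 = 723/707
10 + 1/(723/707) = 10 + 707/723 = 7937/723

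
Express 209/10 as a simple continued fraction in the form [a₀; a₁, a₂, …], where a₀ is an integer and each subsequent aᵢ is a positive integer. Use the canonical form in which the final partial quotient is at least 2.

Repeatedly divide and take the remainder:
209 = 20·10 + 9, so a_0 = 20
10 = 1·9 + 1, so a_1 = 1
9 = 9·1 + 0, so a_2 = 9

[20; 1, 9]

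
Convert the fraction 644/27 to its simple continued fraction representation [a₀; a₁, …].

644 ÷ 27 → quotient 23, remainder 23
27 ÷ 23 → quotient 1, remainder 4
23 ÷ 4 → quotient 5, remainder 3
4 ÷ 3 → quotient 1, remainder 1
3 ÷ 1 → quotient 3, remainder 0

[23; 1, 5, 1, 3]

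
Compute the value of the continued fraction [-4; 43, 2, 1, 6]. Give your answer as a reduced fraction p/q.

Use the convergent recurrence hₖ = aₖ·hₖ₋₁ + hₖ₋₂ (and likewise for the denominators kₖ):
a_0 = -4: -4/1
a_1 = 43: -171/43
a_2 = 2: -346/87
a_3 = 1: -517/130
a_4 = 6: -3448/867

-3448/867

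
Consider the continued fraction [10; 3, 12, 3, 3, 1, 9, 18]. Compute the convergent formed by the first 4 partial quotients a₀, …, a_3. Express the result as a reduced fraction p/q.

Compute successive convergents:
a_0 = 10: 10/1
a_1 = 3: 31/3
a_2 = 12: 382/37
a_3 = 3: 1177/114

1177/114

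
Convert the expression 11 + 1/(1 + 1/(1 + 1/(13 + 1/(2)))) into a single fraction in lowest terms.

645/56

Build up convergents one term at a time:
a_0 = 11: 11/1
a_1 = 1: 12/1
a_2 = 1: 23/2
a_3 = 13: 311/27
a_4 = 2: 645/56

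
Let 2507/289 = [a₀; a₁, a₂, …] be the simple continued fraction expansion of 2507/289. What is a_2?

⌊2507/289⌋ = 8, remainder 195
⌊289/195⌋ = 1, remainder 94
⌊195/94⌋ = 2, remainder 7

2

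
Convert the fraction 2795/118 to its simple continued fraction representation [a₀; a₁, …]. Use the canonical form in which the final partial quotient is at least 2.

2795 = 23·118 + 81, so a_0 = 23
118 = 1·81 + 37, so a_1 = 1
81 = 2·37 + 7, so a_2 = 2
37 = 5·7 + 2, so a_3 = 5
7 = 3·2 + 1, so a_4 = 3
2 = 2·1 + 0, so a_5 = 2

[23; 1, 2, 5, 3, 2]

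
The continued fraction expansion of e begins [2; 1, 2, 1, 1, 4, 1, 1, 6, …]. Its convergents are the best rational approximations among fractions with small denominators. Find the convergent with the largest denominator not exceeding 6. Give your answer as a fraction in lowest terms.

11/4

a_0 = 2: 2/1  (≤ bound)
a_1 = 1: 3/1  (≤ bound)
a_2 = 2: 8/3  (≤ bound)
a_3 = 1: 11/4  (≤ bound)
a_4 = 1: 19/7  (> 6, stop)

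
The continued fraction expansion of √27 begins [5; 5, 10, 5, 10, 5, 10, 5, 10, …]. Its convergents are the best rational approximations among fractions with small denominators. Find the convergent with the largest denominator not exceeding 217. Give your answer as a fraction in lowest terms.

265/51

List convergents until the denominator exceeds the bound:
a_0 = 5: 5/1  (≤ bound)
a_1 = 5: 26/5  (≤ bound)
a_2 = 10: 265/51  (≤ bound)
a_3 = 5: 1351/260  (> 217, stop)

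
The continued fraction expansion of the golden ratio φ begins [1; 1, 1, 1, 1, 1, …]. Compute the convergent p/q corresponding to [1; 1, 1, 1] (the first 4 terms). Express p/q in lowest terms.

Starting at the tail and folding back:
Start with 1.
1 + 1/(1/1) = 1 + 1/1 = 2/1
1 + 1/(2/1) = 1 + 1/2 = 3/2
1 + 1/(3/2) = 1 + 2/3 = 5/3

5/3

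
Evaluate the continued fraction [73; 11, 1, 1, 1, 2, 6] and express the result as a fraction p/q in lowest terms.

Use the convergent recurrence hₖ = aₖ·hₖ₋₁ + hₖ₋₂ (and likewise for the denominators kₖ):
a_0 = 73: 73/1
a_1 = 11: 804/11
a_2 = 1: 877/12
a_3 = 1: 1681/23
a_4 = 1: 2558/35
a_5 = 2: 6797/93
a_6 = 6: 43340/593

43340/593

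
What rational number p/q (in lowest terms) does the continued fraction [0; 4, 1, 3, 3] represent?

a_0 = 0: 0/1
a_1 = 4: 1/4
a_2 = 1: 1/5
a_3 = 3: 4/19
a_4 = 3: 13/62

13/62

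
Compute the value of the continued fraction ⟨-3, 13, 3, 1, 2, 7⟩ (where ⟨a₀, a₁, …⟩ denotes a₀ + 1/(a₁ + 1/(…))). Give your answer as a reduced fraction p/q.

Start with 7.
2 + 1/(7/1) = 2 + 1/7 = 15/7
1 + 1/(15/7) = 1 + 7/15 = 22/15
3 + 1/(22/15) = 3 + 15/22 = 81/22
13 + 1/(81/22) = 13 + 22/81 = 1075/81
-3 + 1/(1075/81) = -3 + 81/1075 = -3144/1075

-3144/1075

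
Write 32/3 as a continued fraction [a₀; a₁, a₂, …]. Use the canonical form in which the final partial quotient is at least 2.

32 = 10·3 + 2, so a_0 = 10
3 = 1·2 + 1, so a_1 = 1
2 = 2·1 + 0, so a_2 = 2

[10; 1, 2]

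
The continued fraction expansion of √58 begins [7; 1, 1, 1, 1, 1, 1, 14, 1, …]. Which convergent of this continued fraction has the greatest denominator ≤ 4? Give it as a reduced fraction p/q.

23/3

List convergents until the denominator exceeds the bound:
a_0 = 7: 7/1  (≤ bound)
a_1 = 1: 8/1  (≤ bound)
a_2 = 1: 15/2  (≤ bound)
a_3 = 1: 23/3  (≤ bound)
a_4 = 1: 38/5  (> 4, stop)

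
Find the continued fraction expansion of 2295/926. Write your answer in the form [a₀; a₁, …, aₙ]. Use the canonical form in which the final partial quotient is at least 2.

Run the Euclidean algorithm, recording each quotient:
⌊2295/926⌋ = 2, remainder 443
⌊926/443⌋ = 2, remainder 40
⌊443/40⌋ = 11, remainder 3
⌊40/3⌋ = 13, remainder 1
⌊3/1⌋ = 3, remainder 0

[2; 2, 11, 13, 3]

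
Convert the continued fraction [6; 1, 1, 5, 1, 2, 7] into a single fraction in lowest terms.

Compute successive convergents:
a_0 = 6: 6/1
a_1 = 1: 7/1
a_2 = 1: 13/2
a_3 = 5: 72/11
a_4 = 1: 85/13
a_5 = 2: 242/37
a_6 = 7: 1779/272

1779/272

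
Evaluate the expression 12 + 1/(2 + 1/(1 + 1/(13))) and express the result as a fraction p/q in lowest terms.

a_0 = 12: 12/1
a_1 = 2: 25/2
a_2 = 1: 37/3
a_3 = 13: 506/41

506/41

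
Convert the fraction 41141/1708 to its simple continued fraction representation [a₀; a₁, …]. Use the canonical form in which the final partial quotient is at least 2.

[24; 11, 2, 6, 3, 1, 2]

⌊41141/1708⌋ = 24, remainder 149
⌊1708/149⌋ = 11, remainder 69
⌊149/69⌋ = 2, remainder 11
⌊69/11⌋ = 6, remainder 3
⌊11/3⌋ = 3, remainder 2
⌊3/2⌋ = 1, remainder 1
⌊2/1⌋ = 2, remainder 0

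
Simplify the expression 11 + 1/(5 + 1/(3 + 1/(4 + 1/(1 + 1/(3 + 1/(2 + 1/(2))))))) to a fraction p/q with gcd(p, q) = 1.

20027/1790

a_0 = 11: 11/1
a_1 = 5: 56/5
a_2 = 3: 179/16
a_3 = 4: 772/69
a_4 = 1: 951/85
a_5 = 3: 3625/324
a_6 = 2: 8201/733
a_7 = 2: 20027/1790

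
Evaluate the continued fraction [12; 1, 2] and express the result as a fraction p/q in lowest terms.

38/3

Compute successive convergents:
a_0 = 12: 12/1
a_1 = 1: 13/1
a_2 = 2: 38/3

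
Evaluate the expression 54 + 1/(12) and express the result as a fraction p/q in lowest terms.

Work from the innermost term outward:
Start with 12.
54 + 1/(12/1) = 54 + 1/12 = 649/12

649/12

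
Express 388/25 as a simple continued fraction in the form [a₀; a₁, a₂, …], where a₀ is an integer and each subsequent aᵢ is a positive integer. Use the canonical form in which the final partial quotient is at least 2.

Run the Euclidean algorithm, recording each quotient:
⌊388/25⌋ = 15, remainder 13
⌊25/13⌋ = 1, remainder 12
⌊13/12⌋ = 1, remainder 1
⌊12/1⌋ = 12, remainder 0

[15; 1, 1, 12]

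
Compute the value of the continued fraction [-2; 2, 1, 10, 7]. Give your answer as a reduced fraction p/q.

Compute successive convergents:
a_0 = -2: -2/1
a_1 = 2: -3/2
a_2 = 1: -5/3
a_3 = 10: -53/32
a_4 = 7: -376/227

-376/227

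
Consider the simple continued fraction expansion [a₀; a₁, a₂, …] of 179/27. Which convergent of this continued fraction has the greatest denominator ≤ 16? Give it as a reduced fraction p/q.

53/8

a_0 = 6: 6/1  (≤ bound)
a_1 = 1: 7/1  (≤ bound)
a_2 = 1: 13/2  (≤ bound)
a_3 = 1: 20/3  (≤ bound)
a_4 = 2: 53/8  (≤ bound)
a_5 = 3: 179/27  (> 16, stop)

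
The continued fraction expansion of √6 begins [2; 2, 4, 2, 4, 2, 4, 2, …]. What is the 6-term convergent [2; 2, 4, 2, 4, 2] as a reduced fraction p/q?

a_0 = 2: 2/1
a_1 = 2: 5/2
a_2 = 4: 22/9
a_3 = 2: 49/20
a_4 = 4: 218/89
a_5 = 2: 485/198

485/198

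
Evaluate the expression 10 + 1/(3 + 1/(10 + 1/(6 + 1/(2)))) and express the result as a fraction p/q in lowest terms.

Build up convergents one term at a time:
a_0 = 10: 10/1
a_1 = 3: 31/3
a_2 = 10: 320/31
a_3 = 6: 1951/189
a_4 = 2: 4222/409

4222/409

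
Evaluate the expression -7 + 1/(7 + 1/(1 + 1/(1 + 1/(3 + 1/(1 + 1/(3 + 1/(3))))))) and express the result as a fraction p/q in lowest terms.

Start with 3.
3 + 1/(3/1) = 3 + 1/3 = 10/3
1 + 1/(10/3) = 1 + 3/10 = 13/10
3 + 1/(13/10) = 3 + 10/13 = 49/13
1 + 1/(49/13) = 1 + 13/49 = 62/49
1 + 1/(62/49) = 1 + 49/62 = 111/62
7 + 1/(111/62) = 7 + 62/111 = 839/111
-7 + 1/(839/111) = -7 + 111/839 = -5762/839

-5762/839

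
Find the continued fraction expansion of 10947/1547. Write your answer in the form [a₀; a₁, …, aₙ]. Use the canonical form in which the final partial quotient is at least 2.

[7; 13, 9, 13]

Apply division with remainder until the remainder is 0:
10947 = 7·1547 + 118, so a_0 = 7
1547 = 13·118 + 13, so a_1 = 13
118 = 9·13 + 1, so a_2 = 9
13 = 13·1 + 0, so a_3 = 13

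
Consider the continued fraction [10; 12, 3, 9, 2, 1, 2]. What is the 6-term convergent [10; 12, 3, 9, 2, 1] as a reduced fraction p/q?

10807/1072

Use the convergent recurrence hₖ = aₖ·hₖ₋₁ + hₖ₋₂ (and likewise for the denominators kₖ):
a_0 = 10: 10/1
a_1 = 12: 121/12
a_2 = 3: 373/37
a_3 = 9: 3478/345
a_4 = 2: 7329/727
a_5 = 1: 10807/1072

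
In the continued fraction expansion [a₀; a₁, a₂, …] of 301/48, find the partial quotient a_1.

⌊301/48⌋ = 6, remainder 13
⌊48/13⌋ = 3, remainder 9

3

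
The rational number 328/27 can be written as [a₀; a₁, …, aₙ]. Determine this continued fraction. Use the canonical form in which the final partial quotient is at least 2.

328 = 12·27 + 4, so a_0 = 12
27 = 6·4 + 3, so a_1 = 6
4 = 1·3 + 1, so a_2 = 1
3 = 3·1 + 0, so a_3 = 3

[12; 6, 1, 3]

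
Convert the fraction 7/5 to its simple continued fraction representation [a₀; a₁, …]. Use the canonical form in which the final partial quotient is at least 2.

[1; 2, 2]

Run the Euclidean algorithm, recording each quotient:
⌊7/5⌋ = 1, remainder 2
⌊5/2⌋ = 2, remainder 1
⌊2/1⌋ = 2, remainder 0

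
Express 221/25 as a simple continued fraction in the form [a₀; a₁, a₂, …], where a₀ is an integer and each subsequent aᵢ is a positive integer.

⌊221/25⌋ = 8, remainder 21
⌊25/21⌋ = 1, remainder 4
⌊21/4⌋ = 5, remainder 1
⌊4/1⌋ = 4, remainder 0

[8; 1, 5, 4]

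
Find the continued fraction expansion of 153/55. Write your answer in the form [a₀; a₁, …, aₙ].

[2; 1, 3, 1, 1, 2, 2]

153 ÷ 55 → quotient 2, remainder 43
55 ÷ 43 → quotient 1, remainder 12
43 ÷ 12 → quotient 3, remainder 7
12 ÷ 7 → quotient 1, remainder 5
7 ÷ 5 → quotient 1, remainder 2
5 ÷ 2 → quotient 2, remainder 1
2 ÷ 1 → quotient 2, remainder 0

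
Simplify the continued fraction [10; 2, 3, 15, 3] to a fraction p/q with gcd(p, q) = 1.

Build up convergents one term at a time:
a_0 = 10: 10/1
a_1 = 2: 21/2
a_2 = 3: 73/7
a_3 = 15: 1116/107
a_4 = 3: 3421/328

3421/328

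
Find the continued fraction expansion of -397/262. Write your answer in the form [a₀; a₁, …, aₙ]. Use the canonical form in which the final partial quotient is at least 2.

Apply division with remainder until the remainder is 0:
⌊-397/262⌋ = -2, remainder 127
⌊262/127⌋ = 2, remainder 8
⌊127/8⌋ = 15, remainder 7
⌊8/7⌋ = 1, remainder 1
⌊7/1⌋ = 7, remainder 0

[-2; 2, 15, 1, 7]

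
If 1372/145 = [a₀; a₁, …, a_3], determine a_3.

11

1372 = 9·145 + 67, so a_0 = 9
145 = 2·67 + 11, so a_1 = 2
67 = 6·11 + 1, so a_2 = 6
11 = 11·1 + 0, so a_3 = 11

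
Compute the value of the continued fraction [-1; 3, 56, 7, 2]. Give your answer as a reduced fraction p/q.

Compute successive convergents:
a_0 = -1: -1/1
a_1 = 3: -2/3
a_2 = 56: -113/169
a_3 = 7: -793/1186
a_4 = 2: -1699/2541

-1699/2541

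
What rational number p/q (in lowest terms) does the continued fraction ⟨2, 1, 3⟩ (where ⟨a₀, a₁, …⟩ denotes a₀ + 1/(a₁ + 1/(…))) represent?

Start with 3.
1 + 1/(3/1) = 1 + 1/3 = 4/3
2 + 1/(4/3) = 2 + 3/4 = 11/4

11/4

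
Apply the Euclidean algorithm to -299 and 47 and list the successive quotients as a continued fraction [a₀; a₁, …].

[-7; 1, 1, 1, 3, 4]

⌊-299/47⌋ = -7, remainder 30
⌊47/30⌋ = 1, remainder 17
⌊30/17⌋ = 1, remainder 13
⌊17/13⌋ = 1, remainder 4
⌊13/4⌋ = 3, remainder 1
⌊4/1⌋ = 4, remainder 0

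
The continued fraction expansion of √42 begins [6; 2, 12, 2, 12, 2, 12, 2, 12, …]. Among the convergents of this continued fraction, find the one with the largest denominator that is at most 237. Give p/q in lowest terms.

337/52

List convergents until the denominator exceeds the bound:
a_0 = 6: 6/1  (≤ bound)
a_1 = 2: 13/2  (≤ bound)
a_2 = 12: 162/25  (≤ bound)
a_3 = 2: 337/52  (≤ bound)
a_4 = 12: 4206/649  (> 237, stop)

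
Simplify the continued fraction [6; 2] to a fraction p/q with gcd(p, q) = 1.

Compute successive convergents:
a_0 = 6: 6/1
a_1 = 2: 13/2

13/2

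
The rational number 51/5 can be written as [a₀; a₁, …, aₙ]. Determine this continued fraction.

[10; 5]

⌊51/5⌋ = 10, remainder 1
⌊5/1⌋ = 5, remainder 0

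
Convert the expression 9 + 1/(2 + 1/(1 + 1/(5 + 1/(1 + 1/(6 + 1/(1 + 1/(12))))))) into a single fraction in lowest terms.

18897/2021

Start with 12.
1 + 1/(12/1) = 1 + 1/12 = 13/12
6 + 1/(13/12) = 6 + 12/13 = 90/13
1 + 1/(90/13) = 1 + 13/90 = 103/90
5 + 1/(103/90) = 5 + 90/103 = 605/103
1 + 1/(605/103) = 1 + 103/605 = 708/605
2 + 1/(708/605) = 2 + 605/708 = 2021/708
9 + 1/(2021/708) = 9 + 708/2021 = 18897/2021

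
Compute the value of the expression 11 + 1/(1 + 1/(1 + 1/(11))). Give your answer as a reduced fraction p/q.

Compute successive convergents:
a_0 = 11: 11/1
a_1 = 1: 12/1
a_2 = 1: 23/2
a_3 = 11: 265/23

265/23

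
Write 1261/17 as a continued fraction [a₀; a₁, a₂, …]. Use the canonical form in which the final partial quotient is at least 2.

⌊1261/17⌋ = 74, remainder 3
⌊17/3⌋ = 5, remainder 2
⌊3/2⌋ = 1, remainder 1
⌊2/1⌋ = 2, remainder 0

[74; 5, 1, 2]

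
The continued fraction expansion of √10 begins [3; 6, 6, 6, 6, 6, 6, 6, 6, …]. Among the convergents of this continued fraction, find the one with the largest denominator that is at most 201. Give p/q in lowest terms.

a_0 = 3: 3/1  (≤ bound)
a_1 = 6: 19/6  (≤ bound)
a_2 = 6: 117/37  (≤ bound)
a_3 = 6: 721/228  (> 201, stop)

117/37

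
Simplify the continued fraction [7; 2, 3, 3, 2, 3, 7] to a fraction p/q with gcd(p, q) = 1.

9865/1327

Use the convergent recurrence hₖ = aₖ·hₖ₋₁ + hₖ₋₂ (and likewise for the denominators kₖ):
a_0 = 7: 7/1
a_1 = 2: 15/2
a_2 = 3: 52/7
a_3 = 3: 171/23
a_4 = 2: 394/53
a_5 = 3: 1353/182
a_6 = 7: 9865/1327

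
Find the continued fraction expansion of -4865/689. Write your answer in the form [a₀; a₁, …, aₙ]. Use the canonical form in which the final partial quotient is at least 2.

[-8; 1, 15, 2, 2, 8]

⌊-4865/689⌋ = -8, remainder 647
⌊689/647⌋ = 1, remainder 42
⌊647/42⌋ = 15, remainder 17
⌊42/17⌋ = 2, remainder 8
⌊17/8⌋ = 2, remainder 1
⌊8/1⌋ = 8, remainder 0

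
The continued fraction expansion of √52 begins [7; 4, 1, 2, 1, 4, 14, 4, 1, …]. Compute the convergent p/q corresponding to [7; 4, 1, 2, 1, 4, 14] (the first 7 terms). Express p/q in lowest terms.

9223/1279

Build up convergents one term at a time:
a_0 = 7: 7/1
a_1 = 4: 29/4
a_2 = 1: 36/5
a_3 = 2: 101/14
a_4 = 1: 137/19
a_5 = 4: 649/90
a_6 = 14: 9223/1279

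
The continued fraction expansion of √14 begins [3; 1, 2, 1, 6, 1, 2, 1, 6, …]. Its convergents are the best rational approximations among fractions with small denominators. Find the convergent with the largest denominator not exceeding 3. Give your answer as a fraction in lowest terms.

11/3

List convergents until the denominator exceeds the bound:
a_0 = 3: 3/1  (≤ bound)
a_1 = 1: 4/1  (≤ bound)
a_2 = 2: 11/3  (≤ bound)
a_3 = 1: 15/4  (> 3, stop)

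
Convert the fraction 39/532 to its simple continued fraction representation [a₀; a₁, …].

Apply division with remainder until the remainder is 0:
⌊39/532⌋ = 0, remainder 39
⌊532/39⌋ = 13, remainder 25
⌊39/25⌋ = 1, remainder 14
⌊25/14⌋ = 1, remainder 11
⌊14/11⌋ = 1, remainder 3
⌊11/3⌋ = 3, remainder 2
⌊3/2⌋ = 1, remainder 1
⌊2/1⌋ = 2, remainder 0

[0; 13, 1, 1, 1, 3, 1, 2]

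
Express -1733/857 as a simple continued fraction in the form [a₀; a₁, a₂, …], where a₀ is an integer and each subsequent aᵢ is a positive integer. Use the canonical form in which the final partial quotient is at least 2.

[-3; 1, 44, 9, 2]

Run the Euclidean algorithm, recording each quotient:
-1733 ÷ 857 → quotient -3, remainder 838
857 ÷ 838 → quotient 1, remainder 19
838 ÷ 19 → quotient 44, remainder 2
19 ÷ 2 → quotient 9, remainder 1
2 ÷ 1 → quotient 2, remainder 0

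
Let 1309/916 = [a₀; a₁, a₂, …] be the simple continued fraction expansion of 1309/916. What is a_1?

Apply division with remainder until the remainder is 0:
1309 ÷ 916 → quotient 1, remainder 393
916 ÷ 393 → quotient 2, remainder 130

2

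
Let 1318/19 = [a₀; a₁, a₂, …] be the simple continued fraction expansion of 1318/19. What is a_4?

Run the Euclidean algorithm, recording each quotient:
⌊1318/19⌋ = 69, remainder 7
⌊19/7⌋ = 2, remainder 5
⌊7/5⌋ = 1, remainder 2
⌊5/2⌋ = 2, remainder 1
⌊2/1⌋ = 2, remainder 0

2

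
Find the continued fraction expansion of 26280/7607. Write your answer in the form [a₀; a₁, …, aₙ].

[3; 2, 5, 49, 4, 1, 2]

26280 = 3·7607 + 3459, so a_0 = 3
7607 = 2·3459 + 689, so a_1 = 2
3459 = 5·689 + 14, so a_2 = 5
689 = 49·14 + 3, so a_3 = 49
14 = 4·3 + 2, so a_4 = 4
3 = 1·2 + 1, so a_5 = 1
2 = 2·1 + 0, so a_6 = 2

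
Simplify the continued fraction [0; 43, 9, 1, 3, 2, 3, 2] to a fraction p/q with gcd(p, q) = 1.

694/29913

Build up convergents one term at a time:
a_0 = 0: 0/1
a_1 = 43: 1/43
a_2 = 9: 9/388
a_3 = 1: 10/431
a_4 = 3: 39/1681
a_5 = 2: 88/3793
a_6 = 3: 303/13060
a_7 = 2: 694/29913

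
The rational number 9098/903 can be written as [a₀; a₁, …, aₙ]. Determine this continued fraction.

Run the Euclidean algorithm, recording each quotient:
9098 ÷ 903 → quotient 10, remainder 68
903 ÷ 68 → quotient 13, remainder 19
68 ÷ 19 → quotient 3, remainder 11
19 ÷ 11 → quotient 1, remainder 8
11 ÷ 8 → quotient 1, remainder 3
8 ÷ 3 → quotient 2, remainder 2
3 ÷ 2 → quotient 1, remainder 1
2 ÷ 1 → quotient 2, remainder 0

[10; 13, 3, 1, 1, 2, 1, 2]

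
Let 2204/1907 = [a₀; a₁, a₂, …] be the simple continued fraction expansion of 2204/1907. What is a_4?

1

2204 = 1·1907 + 297, so a_0 = 1
1907 = 6·297 + 125, so a_1 = 6
297 = 2·125 + 47, so a_2 = 2
125 = 2·47 + 31, so a_3 = 2
47 = 1·31 + 16, so a_4 = 1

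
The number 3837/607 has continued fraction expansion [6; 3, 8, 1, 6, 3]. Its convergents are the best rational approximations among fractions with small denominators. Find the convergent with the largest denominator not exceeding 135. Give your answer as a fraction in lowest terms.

a_0 = 6: 6/1  (≤ bound)
a_1 = 3: 19/3  (≤ bound)
a_2 = 8: 158/25  (≤ bound)
a_3 = 1: 177/28  (≤ bound)
a_4 = 6: 1220/193  (> 135, stop)

177/28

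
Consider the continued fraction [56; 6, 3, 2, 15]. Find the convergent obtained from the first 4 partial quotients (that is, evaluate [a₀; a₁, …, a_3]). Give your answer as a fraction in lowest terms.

Use the convergent recurrence hₖ = aₖ·hₖ₋₁ + hₖ₋₂ (and likewise for the denominators kₖ):
a_0 = 56: 56/1
a_1 = 6: 337/6
a_2 = 3: 1067/19
a_3 = 2: 2471/44

2471/44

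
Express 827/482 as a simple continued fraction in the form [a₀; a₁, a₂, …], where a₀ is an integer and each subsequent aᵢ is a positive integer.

[1; 1, 2, 1, 1, 13, 5]

827 ÷ 482 → quotient 1, remainder 345
482 ÷ 345 → quotient 1, remainder 137
345 ÷ 137 → quotient 2, remainder 71
137 ÷ 71 → quotient 1, remainder 66
71 ÷ 66 → quotient 1, remainder 5
66 ÷ 5 → quotient 13, remainder 1
5 ÷ 1 → quotient 5, remainder 0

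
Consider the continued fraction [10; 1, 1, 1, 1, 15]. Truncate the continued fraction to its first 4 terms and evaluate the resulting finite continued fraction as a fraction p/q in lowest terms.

Build up convergents one term at a time:
a_0 = 10: 10/1
a_1 = 1: 11/1
a_2 = 1: 21/2
a_3 = 1: 32/3

32/3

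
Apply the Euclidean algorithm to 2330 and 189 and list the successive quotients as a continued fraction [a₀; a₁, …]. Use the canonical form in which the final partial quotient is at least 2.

[12; 3, 20, 1, 2]

2330 ÷ 189 → quotient 12, remainder 62
189 ÷ 62 → quotient 3, remainder 3
62 ÷ 3 → quotient 20, remainder 2
3 ÷ 2 → quotient 1, remainder 1
2 ÷ 1 → quotient 2, remainder 0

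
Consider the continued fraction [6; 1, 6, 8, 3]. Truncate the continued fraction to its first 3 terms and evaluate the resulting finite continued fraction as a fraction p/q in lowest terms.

48/7

a_0 = 6: 6/1
a_1 = 1: 7/1
a_2 = 6: 48/7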